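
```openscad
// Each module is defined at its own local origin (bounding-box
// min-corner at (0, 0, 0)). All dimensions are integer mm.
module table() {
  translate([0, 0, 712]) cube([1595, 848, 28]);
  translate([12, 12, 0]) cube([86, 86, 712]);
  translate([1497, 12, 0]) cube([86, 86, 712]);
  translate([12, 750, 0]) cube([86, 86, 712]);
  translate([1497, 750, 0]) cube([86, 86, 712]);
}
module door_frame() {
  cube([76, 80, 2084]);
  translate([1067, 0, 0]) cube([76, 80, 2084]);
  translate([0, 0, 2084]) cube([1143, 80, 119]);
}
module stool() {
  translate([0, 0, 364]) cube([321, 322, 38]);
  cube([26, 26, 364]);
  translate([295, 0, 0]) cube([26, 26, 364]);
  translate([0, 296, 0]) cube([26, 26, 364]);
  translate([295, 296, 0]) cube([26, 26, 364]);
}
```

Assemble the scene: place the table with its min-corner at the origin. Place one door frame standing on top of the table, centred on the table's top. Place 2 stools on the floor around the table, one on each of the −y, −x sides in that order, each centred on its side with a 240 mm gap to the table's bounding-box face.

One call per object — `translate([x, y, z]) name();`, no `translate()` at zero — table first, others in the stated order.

table();
translate([226, 384, 740]) door_frame();
translate([637, -562, 0]) stool();
translate([-561, 263, 0]) stool();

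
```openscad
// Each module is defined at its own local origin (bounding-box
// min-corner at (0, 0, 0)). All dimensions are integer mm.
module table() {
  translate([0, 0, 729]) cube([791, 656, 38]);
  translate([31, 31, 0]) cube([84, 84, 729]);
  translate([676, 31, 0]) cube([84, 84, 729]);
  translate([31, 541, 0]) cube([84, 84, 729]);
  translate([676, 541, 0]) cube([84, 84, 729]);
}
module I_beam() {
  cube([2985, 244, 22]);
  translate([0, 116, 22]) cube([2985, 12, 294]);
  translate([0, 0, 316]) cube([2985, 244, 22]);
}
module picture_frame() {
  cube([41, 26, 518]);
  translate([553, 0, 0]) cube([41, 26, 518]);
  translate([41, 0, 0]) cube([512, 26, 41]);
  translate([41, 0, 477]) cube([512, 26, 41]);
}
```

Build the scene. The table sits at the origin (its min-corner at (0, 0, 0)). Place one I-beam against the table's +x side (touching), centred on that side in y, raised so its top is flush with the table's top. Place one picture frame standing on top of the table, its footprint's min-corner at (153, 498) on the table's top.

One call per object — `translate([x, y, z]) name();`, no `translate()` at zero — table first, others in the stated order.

table();
translate([791, 206, 429]) I_beam();
translate([153, 498, 767]) picture_frame();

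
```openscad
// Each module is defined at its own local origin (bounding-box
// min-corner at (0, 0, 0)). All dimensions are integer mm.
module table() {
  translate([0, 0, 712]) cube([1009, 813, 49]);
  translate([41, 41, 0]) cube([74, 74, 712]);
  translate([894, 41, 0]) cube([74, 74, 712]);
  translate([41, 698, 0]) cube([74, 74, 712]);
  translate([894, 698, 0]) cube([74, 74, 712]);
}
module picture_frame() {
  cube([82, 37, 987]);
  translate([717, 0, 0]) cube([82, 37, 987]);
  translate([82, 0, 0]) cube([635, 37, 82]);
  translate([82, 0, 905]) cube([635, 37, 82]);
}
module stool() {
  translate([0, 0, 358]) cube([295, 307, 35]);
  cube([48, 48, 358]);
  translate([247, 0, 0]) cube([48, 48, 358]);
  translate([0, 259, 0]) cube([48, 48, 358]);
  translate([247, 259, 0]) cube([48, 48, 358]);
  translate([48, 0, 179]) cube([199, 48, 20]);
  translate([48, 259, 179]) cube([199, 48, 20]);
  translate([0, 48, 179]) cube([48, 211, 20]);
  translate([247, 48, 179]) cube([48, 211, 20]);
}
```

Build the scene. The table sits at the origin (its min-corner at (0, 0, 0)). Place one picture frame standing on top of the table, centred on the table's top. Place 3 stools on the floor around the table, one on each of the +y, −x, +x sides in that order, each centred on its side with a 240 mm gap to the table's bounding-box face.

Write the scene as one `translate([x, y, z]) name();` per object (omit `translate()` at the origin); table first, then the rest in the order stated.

table();
translate([105, 388, 761]) picture_frame();
translate([357, 1053, 0]) stool();
translate([-535, 253, 0]) stool();
translate([1249, 253, 0]) stool();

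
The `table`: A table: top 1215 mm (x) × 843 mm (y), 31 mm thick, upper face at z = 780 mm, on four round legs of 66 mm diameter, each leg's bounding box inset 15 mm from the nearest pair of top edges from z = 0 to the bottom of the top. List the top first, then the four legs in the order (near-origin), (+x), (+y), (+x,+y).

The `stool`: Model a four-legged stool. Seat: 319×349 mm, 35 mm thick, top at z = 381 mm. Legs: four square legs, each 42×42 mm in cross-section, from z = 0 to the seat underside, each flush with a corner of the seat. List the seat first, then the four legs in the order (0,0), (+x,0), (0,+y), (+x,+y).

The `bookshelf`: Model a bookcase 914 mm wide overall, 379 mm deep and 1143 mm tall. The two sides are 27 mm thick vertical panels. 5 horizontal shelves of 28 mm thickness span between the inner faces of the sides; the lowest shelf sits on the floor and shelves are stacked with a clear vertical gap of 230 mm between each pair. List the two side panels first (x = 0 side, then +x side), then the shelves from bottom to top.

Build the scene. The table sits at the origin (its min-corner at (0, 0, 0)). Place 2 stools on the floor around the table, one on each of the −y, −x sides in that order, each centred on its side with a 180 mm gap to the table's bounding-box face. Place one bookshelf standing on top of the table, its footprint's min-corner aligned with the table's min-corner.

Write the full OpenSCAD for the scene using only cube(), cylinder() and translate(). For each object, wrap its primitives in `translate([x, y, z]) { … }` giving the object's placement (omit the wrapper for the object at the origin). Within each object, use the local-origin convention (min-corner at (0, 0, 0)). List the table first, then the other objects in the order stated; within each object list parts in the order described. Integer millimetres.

translate([0, 0, 749]) cube([1215, 843, 31]);
translate([48, 48, 0]) cylinder(h = 749, r = 33);
translate([1167, 48, 0]) cylinder(h = 749, r = 33);
translate([48, 795, 0]) cylinder(h = 749, r = 33);
translate([1167, 795, 0]) cylinder(h = 749, r = 33);
translate([448, -529, 0]) {
  translate([0, 0, 346]) cube([319, 349, 35]);
  cube([42, 42, 346]);
  translate([277, 0, 0]) cube([42, 42, 346]);
  translate([0, 307, 0]) cube([42, 42, 346]);
  translate([277, 307, 0]) cube([42, 42, 346]);
}
translate([-499, 247, 0]) {
  translate([0, 0, 346]) cube([319, 349, 35]);
  cube([42, 42, 346]);
  translate([277, 0, 0]) cube([42, 42, 346]);
  translate([0, 307, 0]) cube([42, 42, 346]);
  translate([277, 307, 0]) cube([42, 42, 346]);
}
translate([0, 0, 780]) {
  cube([27, 379, 1143]);
  translate([887, 0, 0]) cube([27, 379, 1143]);
  translate([27, 0, 0]) cube([860, 379, 28]);
  translate([27, 0, 258]) cube([860, 379, 28]);
  translate([27, 0, 516]) cube([860, 379, 28]);
  translate([27, 0, 774]) cube([860, 379, 28]);
  translate([27, 0, 1032]) cube([860, 379, 28]);
}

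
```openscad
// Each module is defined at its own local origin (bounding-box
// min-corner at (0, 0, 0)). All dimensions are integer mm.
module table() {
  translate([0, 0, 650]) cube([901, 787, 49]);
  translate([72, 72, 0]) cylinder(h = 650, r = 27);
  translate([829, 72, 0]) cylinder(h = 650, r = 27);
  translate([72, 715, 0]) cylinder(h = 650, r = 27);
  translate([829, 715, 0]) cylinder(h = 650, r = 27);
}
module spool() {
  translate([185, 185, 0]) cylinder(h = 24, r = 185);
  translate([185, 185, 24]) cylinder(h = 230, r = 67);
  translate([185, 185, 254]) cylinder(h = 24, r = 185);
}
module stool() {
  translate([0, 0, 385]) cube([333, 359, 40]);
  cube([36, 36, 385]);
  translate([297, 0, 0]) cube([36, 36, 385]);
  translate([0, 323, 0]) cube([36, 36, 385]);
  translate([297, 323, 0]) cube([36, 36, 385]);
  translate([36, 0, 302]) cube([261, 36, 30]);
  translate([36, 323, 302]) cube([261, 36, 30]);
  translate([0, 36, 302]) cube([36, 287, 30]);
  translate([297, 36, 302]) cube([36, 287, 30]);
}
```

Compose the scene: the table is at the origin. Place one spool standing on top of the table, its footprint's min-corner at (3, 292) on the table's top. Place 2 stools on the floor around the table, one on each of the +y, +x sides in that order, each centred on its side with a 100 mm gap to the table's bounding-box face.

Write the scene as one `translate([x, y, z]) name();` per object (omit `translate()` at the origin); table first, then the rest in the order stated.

table();
translate([3, 292, 699]) spool();
translate([284, 887, 0]) stool();
translate([1001, 214, 0]) stool();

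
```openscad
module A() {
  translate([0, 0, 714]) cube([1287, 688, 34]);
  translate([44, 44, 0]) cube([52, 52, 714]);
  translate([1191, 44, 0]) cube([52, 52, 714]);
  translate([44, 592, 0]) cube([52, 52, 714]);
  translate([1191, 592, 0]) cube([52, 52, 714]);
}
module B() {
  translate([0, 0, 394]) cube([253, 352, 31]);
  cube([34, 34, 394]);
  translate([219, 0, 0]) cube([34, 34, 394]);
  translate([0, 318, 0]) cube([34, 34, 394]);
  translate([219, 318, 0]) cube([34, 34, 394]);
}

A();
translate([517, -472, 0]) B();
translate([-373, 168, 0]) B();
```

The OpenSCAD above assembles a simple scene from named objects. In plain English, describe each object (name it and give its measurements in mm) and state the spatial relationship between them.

A is a rectangular dining table. The top is 1287×688×34 mm with its upper surface at z = 748 mm. It stands on four 52×52 mm square legs, each inset 44 mm from the nearest pair of top edges, running from the floor to the underside of the top.

B is a four-legged stool. The seat is 253×352 mm, 31 mm thick, top at z = 425 mm. It stands on four square legs, each 34×34 mm in cross-section, from z = 0 to the seat underside, each flush with a corner of the seat.

Two stools sit around the table at the −y, −x sides.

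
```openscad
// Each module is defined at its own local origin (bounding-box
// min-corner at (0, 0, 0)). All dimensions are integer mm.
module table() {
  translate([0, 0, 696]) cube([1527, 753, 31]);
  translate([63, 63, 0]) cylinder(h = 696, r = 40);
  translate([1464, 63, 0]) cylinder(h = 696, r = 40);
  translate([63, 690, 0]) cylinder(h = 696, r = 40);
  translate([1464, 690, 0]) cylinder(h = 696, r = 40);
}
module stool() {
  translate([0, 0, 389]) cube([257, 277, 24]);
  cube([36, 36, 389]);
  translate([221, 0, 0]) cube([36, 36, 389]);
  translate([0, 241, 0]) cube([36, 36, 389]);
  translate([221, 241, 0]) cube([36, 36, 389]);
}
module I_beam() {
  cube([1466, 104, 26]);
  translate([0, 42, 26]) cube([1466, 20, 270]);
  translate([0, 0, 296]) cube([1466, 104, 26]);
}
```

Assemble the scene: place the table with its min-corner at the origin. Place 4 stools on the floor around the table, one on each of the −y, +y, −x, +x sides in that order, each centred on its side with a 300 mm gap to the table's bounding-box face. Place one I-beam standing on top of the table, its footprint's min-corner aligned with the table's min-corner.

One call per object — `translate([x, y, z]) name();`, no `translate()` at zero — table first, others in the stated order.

table();
translate([635, -577, 0]) stool();
translate([635, 1053, 0]) stool();
translate([-557, 238, 0]) stool();
translate([1827, 238, 0]) stool();
translate([0, 0, 727]) I_beam();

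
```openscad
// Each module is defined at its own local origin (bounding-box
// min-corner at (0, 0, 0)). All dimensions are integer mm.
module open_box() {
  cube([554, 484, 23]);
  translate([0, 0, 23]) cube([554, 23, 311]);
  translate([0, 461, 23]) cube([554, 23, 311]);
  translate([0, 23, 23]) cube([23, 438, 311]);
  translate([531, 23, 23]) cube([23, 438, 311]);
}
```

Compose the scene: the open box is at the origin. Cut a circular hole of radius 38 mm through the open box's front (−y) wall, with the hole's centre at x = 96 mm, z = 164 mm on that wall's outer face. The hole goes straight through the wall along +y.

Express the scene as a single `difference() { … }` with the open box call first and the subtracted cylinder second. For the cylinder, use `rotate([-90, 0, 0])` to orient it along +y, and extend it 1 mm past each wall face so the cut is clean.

difference() {
  open_box();
  translate([96, -1, 164]) rotate([-90, 0, 0]) cylinder(h = 25, r = 38);
}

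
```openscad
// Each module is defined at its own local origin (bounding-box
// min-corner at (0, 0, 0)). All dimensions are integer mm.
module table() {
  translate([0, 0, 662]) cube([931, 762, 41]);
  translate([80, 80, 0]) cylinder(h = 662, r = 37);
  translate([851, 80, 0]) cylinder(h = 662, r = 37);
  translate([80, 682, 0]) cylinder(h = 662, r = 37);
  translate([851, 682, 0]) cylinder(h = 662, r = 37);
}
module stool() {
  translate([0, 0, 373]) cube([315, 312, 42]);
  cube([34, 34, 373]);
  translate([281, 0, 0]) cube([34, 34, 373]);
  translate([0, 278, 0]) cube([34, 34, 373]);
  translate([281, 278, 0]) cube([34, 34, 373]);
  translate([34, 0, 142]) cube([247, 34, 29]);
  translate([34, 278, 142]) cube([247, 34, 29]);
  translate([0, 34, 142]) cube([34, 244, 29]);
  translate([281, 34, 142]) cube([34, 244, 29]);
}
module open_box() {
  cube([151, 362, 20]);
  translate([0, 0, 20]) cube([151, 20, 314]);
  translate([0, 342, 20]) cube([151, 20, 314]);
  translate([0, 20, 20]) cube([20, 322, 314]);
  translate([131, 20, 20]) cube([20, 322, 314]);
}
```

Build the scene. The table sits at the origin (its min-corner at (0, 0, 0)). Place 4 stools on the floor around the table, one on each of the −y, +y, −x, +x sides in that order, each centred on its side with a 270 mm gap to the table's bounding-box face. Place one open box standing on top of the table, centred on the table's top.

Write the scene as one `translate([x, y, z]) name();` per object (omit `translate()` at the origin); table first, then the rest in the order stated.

table();
translate([308, -582, 0]) stool();
translate([308, 1032, 0]) stool();
translate([-585, 225, 0]) stool();
translate([1201, 225, 0]) stool();
translate([390, 200, 703]) open_box();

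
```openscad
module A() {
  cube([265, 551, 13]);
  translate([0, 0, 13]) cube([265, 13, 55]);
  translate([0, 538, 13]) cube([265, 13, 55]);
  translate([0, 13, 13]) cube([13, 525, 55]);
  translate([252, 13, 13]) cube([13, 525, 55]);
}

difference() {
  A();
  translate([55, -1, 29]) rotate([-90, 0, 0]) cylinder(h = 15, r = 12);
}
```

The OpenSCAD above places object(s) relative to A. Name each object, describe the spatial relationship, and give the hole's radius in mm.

The subtracted cylinder has r = 12 mm.

A is an open box. The open box has a circular hole through its front wall. The hole's radius is 12 mm.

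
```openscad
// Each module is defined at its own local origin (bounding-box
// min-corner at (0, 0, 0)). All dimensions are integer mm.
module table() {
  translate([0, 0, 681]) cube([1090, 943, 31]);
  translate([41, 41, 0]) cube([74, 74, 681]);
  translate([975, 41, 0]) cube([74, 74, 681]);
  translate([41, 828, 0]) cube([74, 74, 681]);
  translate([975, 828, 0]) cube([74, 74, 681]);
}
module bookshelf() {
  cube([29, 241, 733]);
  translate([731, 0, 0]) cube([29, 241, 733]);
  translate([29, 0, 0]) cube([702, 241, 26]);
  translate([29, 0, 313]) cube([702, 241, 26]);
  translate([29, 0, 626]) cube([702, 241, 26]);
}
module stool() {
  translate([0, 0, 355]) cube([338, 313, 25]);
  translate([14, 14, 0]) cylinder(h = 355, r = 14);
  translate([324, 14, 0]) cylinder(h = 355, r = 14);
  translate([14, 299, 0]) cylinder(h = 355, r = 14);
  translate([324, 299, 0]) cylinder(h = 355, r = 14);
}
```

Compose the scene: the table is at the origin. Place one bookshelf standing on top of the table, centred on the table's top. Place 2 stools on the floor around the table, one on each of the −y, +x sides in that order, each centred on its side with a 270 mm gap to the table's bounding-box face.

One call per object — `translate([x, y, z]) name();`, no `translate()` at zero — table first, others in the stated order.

table();
translate([165, 351, 712]) bookshelf();
translate([376, -583, 0]) stool();
translate([1360, 315, 0]) stool();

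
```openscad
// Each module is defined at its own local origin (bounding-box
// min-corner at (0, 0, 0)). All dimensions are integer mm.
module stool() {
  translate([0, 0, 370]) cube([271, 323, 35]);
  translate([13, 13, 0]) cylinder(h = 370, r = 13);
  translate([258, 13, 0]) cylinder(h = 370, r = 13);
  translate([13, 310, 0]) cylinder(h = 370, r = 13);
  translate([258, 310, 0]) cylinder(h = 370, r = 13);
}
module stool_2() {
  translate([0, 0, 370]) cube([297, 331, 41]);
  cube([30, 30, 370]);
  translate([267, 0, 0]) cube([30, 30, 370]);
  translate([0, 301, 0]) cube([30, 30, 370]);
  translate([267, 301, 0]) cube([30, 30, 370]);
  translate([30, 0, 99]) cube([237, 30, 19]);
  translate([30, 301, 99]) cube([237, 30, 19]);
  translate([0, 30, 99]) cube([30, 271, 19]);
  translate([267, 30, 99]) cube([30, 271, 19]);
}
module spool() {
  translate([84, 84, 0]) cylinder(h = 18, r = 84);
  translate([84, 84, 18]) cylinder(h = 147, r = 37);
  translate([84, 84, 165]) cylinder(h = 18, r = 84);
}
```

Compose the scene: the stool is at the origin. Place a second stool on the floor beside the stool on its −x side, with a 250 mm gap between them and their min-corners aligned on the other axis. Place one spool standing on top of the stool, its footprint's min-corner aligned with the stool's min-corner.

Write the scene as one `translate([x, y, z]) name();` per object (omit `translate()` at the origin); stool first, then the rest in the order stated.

stool();
translate([-547, 0, 0]) stool_2();
translate([0, 0, 405]) spool();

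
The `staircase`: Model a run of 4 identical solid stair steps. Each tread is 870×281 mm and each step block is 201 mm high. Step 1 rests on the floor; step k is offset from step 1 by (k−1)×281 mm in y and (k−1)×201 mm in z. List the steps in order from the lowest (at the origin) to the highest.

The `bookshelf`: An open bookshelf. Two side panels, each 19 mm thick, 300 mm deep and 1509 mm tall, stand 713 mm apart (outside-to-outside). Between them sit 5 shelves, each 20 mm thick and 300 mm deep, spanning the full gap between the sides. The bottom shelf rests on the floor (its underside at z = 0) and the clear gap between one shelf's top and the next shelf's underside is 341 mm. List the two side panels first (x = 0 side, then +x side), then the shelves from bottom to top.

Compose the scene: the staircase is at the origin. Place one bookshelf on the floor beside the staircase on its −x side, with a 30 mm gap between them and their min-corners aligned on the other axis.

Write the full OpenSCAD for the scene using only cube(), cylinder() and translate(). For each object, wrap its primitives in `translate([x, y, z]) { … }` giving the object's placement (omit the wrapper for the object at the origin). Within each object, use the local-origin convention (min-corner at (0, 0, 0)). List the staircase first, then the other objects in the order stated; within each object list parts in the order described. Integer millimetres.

cube([870, 281, 201]);
translate([0, 281, 201]) cube([870, 281, 201]);
translate([0, 562, 402]) cube([870, 281, 201]);
translate([0, 843, 603]) cube([870, 281, 201]);
translate([-743, 0, 0]) {
  cube([19, 300, 1509]);
  translate([694, 0, 0]) cube([19, 300, 1509]);
  translate([19, 0, 0]) cube([675, 300, 20]);
  translate([19, 0, 361]) cube([675, 300, 20]);
  translate([19, 0, 722]) cube([675, 300, 20]);
  translate([19, 0, 1083]) cube([675, 300, 20]);
  translate([19, 0, 1444]) cube([675, 300, 20]);
}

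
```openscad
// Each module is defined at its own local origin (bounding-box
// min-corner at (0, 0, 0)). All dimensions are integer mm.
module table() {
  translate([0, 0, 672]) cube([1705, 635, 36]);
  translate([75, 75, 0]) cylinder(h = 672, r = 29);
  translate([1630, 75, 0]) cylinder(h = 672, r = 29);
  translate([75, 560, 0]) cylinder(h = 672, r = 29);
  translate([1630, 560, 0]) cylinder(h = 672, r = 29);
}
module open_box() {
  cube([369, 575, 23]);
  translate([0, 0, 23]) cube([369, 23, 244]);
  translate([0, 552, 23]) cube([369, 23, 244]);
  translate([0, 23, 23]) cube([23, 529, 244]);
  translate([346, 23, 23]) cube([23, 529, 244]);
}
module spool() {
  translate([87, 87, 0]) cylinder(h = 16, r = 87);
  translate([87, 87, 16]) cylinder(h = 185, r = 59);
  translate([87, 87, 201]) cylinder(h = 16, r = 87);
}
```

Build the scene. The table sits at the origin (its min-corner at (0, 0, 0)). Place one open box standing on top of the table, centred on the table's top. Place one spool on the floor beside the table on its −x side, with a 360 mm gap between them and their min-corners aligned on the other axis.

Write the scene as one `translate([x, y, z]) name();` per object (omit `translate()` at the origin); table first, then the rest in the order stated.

table();
translate([668, 30, 708]) open_box();
translate([-534, 0, 0]) spool();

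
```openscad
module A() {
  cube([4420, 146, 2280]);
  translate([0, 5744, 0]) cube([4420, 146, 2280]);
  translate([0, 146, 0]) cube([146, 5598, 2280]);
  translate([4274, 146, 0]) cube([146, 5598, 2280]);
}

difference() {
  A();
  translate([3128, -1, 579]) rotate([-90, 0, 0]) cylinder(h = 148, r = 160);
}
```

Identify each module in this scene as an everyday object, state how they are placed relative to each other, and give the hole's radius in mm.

The subtracted cylinder has r = 160 mm.

A is a house frame. The house frame has a circular hole through its front wall. The hole's radius is 160 mm.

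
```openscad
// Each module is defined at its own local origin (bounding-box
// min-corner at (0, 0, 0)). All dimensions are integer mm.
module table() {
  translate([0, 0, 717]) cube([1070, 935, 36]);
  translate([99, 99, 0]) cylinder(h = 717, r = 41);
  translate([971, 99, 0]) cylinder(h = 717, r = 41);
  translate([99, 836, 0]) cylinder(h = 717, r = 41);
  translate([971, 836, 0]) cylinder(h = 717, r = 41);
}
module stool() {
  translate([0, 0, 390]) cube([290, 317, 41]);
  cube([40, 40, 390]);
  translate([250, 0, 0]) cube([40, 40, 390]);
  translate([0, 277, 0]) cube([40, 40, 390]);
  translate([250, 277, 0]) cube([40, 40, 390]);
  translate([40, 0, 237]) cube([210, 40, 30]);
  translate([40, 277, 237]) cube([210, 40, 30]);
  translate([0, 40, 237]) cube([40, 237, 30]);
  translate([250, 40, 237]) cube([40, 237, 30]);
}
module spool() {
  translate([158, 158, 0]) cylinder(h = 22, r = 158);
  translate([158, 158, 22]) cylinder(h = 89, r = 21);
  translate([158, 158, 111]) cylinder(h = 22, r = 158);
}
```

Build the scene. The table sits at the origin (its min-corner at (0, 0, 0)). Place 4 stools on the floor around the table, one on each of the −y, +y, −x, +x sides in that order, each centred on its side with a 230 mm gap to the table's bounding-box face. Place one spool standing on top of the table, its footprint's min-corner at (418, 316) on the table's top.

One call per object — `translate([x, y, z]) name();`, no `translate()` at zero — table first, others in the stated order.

table();
translate([390, -547, 0]) stool();
translate([390, 1165, 0]) stool();
translate([-520, 309, 0]) stool();
translate([1300, 309, 0]) stool();
translate([418, 316, 753]) spool();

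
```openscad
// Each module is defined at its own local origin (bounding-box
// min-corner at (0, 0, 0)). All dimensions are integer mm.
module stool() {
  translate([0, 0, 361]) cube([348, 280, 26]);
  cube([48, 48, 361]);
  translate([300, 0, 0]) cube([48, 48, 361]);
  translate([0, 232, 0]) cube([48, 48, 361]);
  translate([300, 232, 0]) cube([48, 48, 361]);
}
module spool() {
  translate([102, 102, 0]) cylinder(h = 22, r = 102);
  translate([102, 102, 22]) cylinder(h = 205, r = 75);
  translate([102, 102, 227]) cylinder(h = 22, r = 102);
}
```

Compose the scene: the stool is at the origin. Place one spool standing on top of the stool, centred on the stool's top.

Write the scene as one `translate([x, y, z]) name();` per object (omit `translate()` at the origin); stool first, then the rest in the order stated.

stool();
translate([72, 38, 387]) spool();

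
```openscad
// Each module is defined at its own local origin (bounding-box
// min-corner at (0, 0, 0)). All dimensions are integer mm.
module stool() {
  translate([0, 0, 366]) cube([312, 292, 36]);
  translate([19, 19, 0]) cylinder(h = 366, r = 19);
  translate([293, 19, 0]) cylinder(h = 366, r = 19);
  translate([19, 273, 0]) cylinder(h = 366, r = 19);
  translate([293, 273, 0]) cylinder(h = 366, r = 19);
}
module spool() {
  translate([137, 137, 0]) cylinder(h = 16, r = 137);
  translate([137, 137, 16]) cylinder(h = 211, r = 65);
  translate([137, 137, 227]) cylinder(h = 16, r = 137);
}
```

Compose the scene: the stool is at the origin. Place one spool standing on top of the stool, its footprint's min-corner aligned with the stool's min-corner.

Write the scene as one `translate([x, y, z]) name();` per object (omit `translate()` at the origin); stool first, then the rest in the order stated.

stool();
translate([0, 0, 402]) spool();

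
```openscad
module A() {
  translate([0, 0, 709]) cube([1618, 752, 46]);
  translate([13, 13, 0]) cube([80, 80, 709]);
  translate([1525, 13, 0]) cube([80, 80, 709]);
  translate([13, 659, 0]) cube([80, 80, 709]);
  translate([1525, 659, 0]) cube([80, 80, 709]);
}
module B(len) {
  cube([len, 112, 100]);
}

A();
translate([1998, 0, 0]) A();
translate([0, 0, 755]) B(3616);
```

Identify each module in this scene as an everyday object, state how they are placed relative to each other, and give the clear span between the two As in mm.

Second table starts at x = 1998; first ends at x = 1618; clear span = 1998 − 1618 = 380 mm.

A is a table. B is a beam. A beam spans the tops of two tables. The clear span between the two tables is 380 mm.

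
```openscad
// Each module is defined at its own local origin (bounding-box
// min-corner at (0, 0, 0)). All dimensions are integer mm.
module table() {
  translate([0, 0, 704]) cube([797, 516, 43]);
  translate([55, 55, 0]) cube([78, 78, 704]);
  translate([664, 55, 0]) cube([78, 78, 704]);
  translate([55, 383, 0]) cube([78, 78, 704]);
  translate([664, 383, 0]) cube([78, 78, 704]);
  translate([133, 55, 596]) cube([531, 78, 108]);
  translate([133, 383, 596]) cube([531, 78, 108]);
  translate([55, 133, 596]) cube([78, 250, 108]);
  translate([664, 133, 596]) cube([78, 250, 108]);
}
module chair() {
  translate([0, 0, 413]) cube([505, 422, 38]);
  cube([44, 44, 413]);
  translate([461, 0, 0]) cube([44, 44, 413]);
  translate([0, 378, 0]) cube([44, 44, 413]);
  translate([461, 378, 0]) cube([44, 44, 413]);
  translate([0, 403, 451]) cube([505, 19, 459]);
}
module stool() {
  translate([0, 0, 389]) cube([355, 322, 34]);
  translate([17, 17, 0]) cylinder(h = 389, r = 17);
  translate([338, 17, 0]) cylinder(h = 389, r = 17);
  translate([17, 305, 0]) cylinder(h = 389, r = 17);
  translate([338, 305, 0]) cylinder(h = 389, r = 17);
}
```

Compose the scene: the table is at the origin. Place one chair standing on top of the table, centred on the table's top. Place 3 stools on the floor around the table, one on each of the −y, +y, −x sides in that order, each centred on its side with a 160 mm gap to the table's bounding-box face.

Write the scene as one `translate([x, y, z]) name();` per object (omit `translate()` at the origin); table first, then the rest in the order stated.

table();
translate([146, 47, 747]) chair();
translate([221, -482, 0]) stool();
translate([221, 676, 0]) stool();
translate([-515, 97, 0]) stool();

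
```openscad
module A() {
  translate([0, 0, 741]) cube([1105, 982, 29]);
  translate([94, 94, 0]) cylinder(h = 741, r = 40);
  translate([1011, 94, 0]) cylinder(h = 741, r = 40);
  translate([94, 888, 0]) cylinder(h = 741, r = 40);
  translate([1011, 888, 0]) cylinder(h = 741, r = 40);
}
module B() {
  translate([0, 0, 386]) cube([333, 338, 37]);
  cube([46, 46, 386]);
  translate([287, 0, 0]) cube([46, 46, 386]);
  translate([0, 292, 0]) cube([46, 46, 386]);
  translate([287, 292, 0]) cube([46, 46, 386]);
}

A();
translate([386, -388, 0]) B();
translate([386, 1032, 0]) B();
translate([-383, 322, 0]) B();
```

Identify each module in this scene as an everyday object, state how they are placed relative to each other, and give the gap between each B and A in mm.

Each stool's nearest face is 50 mm from the table's bounding box.

A is a table. B is a stool. Three stools sit around the table at the −y, +y, −x sides. The gap between each stool and the table is 50 mm.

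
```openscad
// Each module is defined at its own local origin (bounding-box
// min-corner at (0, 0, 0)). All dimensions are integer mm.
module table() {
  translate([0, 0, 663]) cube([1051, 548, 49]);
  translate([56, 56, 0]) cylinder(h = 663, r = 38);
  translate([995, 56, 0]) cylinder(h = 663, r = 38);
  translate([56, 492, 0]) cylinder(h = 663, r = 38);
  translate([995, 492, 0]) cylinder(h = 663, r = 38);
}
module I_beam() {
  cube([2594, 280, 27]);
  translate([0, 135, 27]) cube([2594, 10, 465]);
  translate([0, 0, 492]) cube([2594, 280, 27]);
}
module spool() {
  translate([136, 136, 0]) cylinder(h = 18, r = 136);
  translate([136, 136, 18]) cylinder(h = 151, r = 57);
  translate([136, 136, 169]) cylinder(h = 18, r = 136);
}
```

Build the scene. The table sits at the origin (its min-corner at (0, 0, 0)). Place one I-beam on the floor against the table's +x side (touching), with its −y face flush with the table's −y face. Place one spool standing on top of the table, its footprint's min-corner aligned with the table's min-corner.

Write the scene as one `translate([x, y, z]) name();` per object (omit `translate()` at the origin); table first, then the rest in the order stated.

table();
translate([1051, 0, 0]) I_beam();
translate([0, 0, 712]) spool();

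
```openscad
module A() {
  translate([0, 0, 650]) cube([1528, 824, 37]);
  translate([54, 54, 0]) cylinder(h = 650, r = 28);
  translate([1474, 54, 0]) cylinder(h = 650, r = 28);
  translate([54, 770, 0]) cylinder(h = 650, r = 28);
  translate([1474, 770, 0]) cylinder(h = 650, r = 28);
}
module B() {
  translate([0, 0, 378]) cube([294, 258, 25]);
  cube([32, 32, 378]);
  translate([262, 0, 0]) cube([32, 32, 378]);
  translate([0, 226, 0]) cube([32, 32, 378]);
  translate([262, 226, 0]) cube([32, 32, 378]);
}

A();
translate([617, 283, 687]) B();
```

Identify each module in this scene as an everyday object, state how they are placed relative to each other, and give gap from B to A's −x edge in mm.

The stool's min-x is at 617; the table's min-x is 0; gap = 617 mm.

A is a table. B is a stool. The stool is on top of the table, centred. The gap from the stool to the table's −x edge is 617 mm.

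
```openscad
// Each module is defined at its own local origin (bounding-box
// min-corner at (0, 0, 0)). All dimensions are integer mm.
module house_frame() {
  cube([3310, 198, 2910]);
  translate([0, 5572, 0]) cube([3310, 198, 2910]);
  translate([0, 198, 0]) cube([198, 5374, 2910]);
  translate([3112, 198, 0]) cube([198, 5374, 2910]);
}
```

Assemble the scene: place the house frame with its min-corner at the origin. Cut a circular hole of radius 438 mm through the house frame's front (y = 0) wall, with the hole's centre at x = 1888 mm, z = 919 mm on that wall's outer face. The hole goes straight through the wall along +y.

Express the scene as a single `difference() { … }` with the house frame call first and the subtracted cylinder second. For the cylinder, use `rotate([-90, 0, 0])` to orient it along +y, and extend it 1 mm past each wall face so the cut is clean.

difference() {
  house_frame();
  translate([1888, -1, 919]) rotate([-90, 0, 0]) cylinder(h = 200, r = 438);
}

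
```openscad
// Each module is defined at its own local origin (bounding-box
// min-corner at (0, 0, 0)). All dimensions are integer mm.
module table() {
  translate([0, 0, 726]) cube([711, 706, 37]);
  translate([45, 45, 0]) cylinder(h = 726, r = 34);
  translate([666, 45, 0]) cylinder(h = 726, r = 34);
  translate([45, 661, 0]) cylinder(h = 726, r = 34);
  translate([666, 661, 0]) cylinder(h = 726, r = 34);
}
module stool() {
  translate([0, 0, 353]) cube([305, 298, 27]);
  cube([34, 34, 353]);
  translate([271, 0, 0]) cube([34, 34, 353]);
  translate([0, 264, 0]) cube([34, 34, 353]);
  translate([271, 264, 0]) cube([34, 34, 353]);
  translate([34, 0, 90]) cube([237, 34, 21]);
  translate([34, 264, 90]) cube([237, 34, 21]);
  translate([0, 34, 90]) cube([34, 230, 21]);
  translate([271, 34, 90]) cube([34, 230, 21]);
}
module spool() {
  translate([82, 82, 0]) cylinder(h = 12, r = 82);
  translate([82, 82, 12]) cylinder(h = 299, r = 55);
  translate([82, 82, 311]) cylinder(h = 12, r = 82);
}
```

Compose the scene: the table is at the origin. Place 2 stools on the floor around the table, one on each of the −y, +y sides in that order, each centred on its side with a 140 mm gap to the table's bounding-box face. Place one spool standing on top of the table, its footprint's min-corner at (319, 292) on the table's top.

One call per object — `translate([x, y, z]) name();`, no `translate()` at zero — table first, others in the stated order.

table();
translate([203, -438, 0]) stool();
translate([203, 846, 0]) stool();
translate([319, 292, 763]) spool();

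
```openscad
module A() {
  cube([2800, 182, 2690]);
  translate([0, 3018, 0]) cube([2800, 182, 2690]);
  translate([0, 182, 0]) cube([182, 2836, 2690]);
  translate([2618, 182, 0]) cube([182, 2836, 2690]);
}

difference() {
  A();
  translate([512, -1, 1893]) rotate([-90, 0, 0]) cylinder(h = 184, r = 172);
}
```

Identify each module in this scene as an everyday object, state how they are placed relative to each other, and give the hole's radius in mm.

A is a house frame. The house frame has a circular hole through its front wall. The hole's radius is 172 mm.

The subtracted cylinder has r = 172 mm.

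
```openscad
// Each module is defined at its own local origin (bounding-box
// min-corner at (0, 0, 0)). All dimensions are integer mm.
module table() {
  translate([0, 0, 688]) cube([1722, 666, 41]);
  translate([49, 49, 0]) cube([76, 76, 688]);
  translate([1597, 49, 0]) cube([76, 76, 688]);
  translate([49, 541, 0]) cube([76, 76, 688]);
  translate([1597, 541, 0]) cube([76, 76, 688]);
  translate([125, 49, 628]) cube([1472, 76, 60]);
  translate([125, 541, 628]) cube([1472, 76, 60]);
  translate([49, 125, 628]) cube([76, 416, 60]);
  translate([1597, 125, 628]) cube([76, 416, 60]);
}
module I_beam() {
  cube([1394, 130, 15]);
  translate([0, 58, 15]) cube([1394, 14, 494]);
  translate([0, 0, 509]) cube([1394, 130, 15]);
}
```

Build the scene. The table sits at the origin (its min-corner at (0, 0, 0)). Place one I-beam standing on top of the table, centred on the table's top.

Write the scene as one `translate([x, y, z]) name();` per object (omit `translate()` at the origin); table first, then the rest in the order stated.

table();
translate([164, 268, 729]) I_beam();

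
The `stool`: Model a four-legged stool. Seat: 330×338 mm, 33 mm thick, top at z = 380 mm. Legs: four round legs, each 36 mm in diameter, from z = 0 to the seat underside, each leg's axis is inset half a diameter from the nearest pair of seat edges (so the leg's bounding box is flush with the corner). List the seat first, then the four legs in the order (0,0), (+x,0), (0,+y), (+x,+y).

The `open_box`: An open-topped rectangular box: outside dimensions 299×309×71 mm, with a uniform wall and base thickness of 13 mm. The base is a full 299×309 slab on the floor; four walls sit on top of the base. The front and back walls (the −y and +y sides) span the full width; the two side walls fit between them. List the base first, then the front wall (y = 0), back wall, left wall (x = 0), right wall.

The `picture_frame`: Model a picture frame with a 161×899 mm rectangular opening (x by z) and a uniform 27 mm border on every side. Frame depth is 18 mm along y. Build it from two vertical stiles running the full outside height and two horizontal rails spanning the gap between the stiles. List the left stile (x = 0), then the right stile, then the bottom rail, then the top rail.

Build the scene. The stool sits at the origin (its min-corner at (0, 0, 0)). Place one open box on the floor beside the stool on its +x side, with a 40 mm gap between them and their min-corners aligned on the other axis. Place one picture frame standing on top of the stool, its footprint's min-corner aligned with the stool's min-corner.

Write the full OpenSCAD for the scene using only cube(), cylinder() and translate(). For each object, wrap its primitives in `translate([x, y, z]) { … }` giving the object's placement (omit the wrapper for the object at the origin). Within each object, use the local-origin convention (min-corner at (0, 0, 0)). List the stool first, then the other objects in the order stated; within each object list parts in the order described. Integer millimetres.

translate([0, 0, 347]) cube([330, 338, 33]);
translate([18, 18, 0]) cylinder(h = 347, r = 18);
translate([312, 18, 0]) cylinder(h = 347, r = 18);
translate([18, 320, 0]) cylinder(h = 347, r = 18);
translate([312, 320, 0]) cylinder(h = 347, r = 18);
translate([370, 0, 0]) {
  cube([299, 309, 13]);
  translate([0, 0, 13]) cube([299, 13, 58]);
  translate([0, 296, 13]) cube([299, 13, 58]);
  translate([0, 13, 13]) cube([13, 283, 58]);
  translate([286, 13, 13]) cube([13, 283, 58]);
}
translate([0, 0, 380]) {
  cube([27, 18, 953]);
  translate([188, 0, 0]) cube([27, 18, 953]);
  translate([27, 0, 0]) cube([161, 18, 27]);
  translate([27, 0, 926]) cube([161, 18, 27]);
}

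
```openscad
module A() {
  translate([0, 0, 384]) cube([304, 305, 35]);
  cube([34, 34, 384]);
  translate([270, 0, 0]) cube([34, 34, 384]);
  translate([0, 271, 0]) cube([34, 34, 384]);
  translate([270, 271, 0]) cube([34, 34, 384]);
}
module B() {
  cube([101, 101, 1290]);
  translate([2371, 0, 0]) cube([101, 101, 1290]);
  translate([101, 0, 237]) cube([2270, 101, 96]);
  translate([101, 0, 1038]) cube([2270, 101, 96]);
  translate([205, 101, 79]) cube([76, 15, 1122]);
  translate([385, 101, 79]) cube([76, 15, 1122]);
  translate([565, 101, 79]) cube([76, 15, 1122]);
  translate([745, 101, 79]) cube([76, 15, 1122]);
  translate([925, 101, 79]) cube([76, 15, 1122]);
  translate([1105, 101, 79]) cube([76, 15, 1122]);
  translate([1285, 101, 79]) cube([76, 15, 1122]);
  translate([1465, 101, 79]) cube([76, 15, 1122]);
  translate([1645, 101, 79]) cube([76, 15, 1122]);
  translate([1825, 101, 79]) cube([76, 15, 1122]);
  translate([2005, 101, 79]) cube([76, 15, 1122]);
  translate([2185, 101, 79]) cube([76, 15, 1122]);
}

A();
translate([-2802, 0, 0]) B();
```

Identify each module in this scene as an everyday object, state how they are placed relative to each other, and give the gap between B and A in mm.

The fence section's nearest face is 330 mm from the stool's −x face.

A is a stool. B is a fence section. The fence section is on the floor beside the stool on its −x side. The gap between the fence section and the stool is 330 mm.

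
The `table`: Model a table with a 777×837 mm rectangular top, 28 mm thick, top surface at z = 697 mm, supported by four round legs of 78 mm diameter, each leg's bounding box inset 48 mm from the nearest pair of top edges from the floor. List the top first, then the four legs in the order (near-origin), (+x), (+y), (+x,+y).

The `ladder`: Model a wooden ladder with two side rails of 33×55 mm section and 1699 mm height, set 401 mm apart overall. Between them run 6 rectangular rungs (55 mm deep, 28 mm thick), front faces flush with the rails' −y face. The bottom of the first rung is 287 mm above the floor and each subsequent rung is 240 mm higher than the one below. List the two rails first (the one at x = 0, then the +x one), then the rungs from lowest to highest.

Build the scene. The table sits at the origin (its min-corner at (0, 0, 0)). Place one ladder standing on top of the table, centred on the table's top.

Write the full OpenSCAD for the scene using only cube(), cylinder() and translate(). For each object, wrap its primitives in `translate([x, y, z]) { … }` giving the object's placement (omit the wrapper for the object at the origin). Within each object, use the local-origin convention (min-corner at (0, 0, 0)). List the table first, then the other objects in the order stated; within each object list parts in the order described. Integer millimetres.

translate([0, 0, 669]) cube([777, 837, 28]);
translate([87, 87, 0]) cylinder(h = 669, r = 39);
translate([690, 87, 0]) cylinder(h = 669, r = 39);
translate([87, 750, 0]) cylinder(h = 669, r = 39);
translate([690, 750, 0]) cylinder(h = 669, r = 39);
translate([188, 391, 697]) {
  cube([33, 55, 1699]);
  translate([368, 0, 0]) cube([33, 55, 1699]);
  translate([33, 0, 287]) cube([335, 55, 28]);
  translate([33, 0, 527]) cube([335, 55, 28]);
  translate([33, 0, 767]) cube([335, 55, 28]);
  translate([33, 0, 1007]) cube([335, 55, 28]);
  translate([33, 0, 1247]) cube([335, 55, 28]);
  translate([33, 0, 1487]) cube([335, 55, 28]);
}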